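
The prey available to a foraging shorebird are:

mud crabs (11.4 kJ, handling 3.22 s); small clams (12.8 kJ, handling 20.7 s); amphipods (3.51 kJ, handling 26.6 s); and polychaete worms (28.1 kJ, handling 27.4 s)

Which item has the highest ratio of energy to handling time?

mud crabs

Profitability E/h (kJ/s): mud crabs = 11.4/3.22 = 3.54, small clams = 12.8/20.7 = 0.618, amphipods = 3.51/26.6 = 0.132, polychaete worms = 28.1/27.4 = 1.03.
Ranked: mud crabs > polychaete worms > small clams > amphipods.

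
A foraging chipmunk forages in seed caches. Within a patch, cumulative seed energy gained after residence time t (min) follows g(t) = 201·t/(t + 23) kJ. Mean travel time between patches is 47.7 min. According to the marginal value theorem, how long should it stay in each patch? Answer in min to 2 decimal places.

Maximise g(t)/(T+t): set derivative to zero → g'(t)(T+t) = g(t).
g'(t) = 201·23/(t + 23)². Setting 201·23/(t+23)² = 201t/[(t+23)(47.7+t)] gives 23(47.7+t) = t(t+23), so t² = 23×47.7 = 1097.
t* = √1097 = 33.12 min.

33.12 min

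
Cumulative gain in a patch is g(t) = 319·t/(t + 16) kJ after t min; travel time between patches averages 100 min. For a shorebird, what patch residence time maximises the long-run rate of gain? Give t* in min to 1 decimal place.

Maximise g(t)/(T+t): set derivative to zero → g'(t)(T+t) = g(t).
g'(t) = 319·16/(t + 16)². Setting 319·16/(t+16)² = 319t/[(t+16)(100+t)] gives 16(100+t) = t(t+16), so t² = 16×100 = 1600.
t* = √1600 = 40 min.

40.0 min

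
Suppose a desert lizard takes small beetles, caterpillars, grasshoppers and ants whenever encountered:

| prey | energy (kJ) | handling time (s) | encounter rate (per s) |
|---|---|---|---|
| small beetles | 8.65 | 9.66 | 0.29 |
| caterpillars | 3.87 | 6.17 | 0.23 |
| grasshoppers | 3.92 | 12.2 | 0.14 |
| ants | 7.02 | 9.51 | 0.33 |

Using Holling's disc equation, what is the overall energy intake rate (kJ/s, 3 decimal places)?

R = (0.29×8.65 + 0.23×3.87 + 0.14×3.92 + 0.33×7.02) / (1 + 0.29×9.66 + 0.23×6.17 + 0.14×12.2 + 0.33×9.51) = 6.264/10.07 = 0.6222 kJ/s.

0.622 kJ/s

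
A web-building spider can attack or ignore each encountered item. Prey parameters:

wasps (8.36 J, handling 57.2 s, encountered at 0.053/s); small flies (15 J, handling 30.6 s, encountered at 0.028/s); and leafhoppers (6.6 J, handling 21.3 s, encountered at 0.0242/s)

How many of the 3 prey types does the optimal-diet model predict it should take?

2

Profitabilities (E/h, J/s): small flies 0.49, leafhoppers 0.31, wasps 0.146. Add prey in this order while the next type's profitability exceeds the intake rate on those already taken.
Rate on top 1: 0.2262. leafhoppers: 0.31 > 0.2262 → include.
Rate on top 2: 0.2444. wasps: 0.146 < 0.2444 → exclude; stop.
Optimal diet: small flies, leafhoppers — 2 of 3 types.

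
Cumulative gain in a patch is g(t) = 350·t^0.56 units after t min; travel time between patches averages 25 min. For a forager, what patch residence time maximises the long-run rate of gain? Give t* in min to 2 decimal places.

31.82 min

Maximise g(t)/(T+t): set derivative to zero → g'(t)(T+t) = g(t).
g'(t) = 0.56·350·t^-0.44. Setting 0.56·350·t^-0.44 = 350·t^0.56/(25+t) gives 0.56(25+t) = t, so 0.44·t = 0.56×25.
t* = 0.56×25/0.44 = 31.82 min.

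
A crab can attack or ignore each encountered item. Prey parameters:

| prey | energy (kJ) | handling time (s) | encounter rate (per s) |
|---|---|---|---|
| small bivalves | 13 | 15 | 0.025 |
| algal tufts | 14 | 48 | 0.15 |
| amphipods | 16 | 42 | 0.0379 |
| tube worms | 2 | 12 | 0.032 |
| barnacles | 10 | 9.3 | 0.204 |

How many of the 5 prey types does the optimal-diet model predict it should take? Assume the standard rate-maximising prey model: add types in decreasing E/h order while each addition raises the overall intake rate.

2

Rank by E/h (kJ/s): barnacles 1.08, small bivalves 0.867, amphipods 0.381, algal tufts 0.292, tube worms 0.167. Include each in turn until the next type's E/h falls below the running intake rate.
Rate on top 1: 0.7041. small bivalves: 0.867 > 0.7041 → include.
Rate on top 2: 0.7228. amphipods: 0.381 < 0.7228 → exclude; stop.
Optimal diet: barnacles, small bivalves — 2 of 5 types.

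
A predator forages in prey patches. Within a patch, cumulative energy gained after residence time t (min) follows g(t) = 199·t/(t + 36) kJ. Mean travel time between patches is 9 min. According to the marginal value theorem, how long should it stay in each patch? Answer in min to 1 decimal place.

Optimal t* satisfies g'(t*) = g(t*)/(T + t*).
g'(t) = 199·36/(t + 36)². Setting 199·36/(t+36)² = 199t/[(t+36)(9+t)] gives 36(9+t) = t(t+36), so t² = 36×9 = 324.
t* = √324 = 18 min.

18.0 min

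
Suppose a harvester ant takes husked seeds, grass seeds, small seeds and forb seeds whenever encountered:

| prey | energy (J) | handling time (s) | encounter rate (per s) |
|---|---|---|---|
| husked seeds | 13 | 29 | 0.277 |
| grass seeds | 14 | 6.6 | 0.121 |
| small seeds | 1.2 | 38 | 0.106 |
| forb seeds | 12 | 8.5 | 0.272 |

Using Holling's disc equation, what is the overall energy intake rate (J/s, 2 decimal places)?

0.54 J/s

Energy encountered per unit search time: 0.277×13 + 0.121×14 + 0.106×1.2 + 0.272×12 = 8.686 J/s.
Handling time per unit search time: 0.277×29 + 0.121×6.6 + 0.106×38 + 0.272×8.5 = 15.17.
Rate = 8.686/(1 + 15.17) = 0.5371 J/s.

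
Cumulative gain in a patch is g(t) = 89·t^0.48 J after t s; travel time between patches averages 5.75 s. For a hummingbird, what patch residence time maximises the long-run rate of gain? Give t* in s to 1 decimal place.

5.3 s

Maximise g(t)/(T+t): set derivative to zero → g'(t)(T+t) = g(t).
g'(t) = 0.48·89·t^-0.52. Setting 0.48·89·t^-0.52 = 89·t^0.48/(5.75+t) gives 0.48(5.75+t) = t, so 0.52·t = 0.48×5.75.
t* = 0.48×5.75/0.52 = 5.308 s.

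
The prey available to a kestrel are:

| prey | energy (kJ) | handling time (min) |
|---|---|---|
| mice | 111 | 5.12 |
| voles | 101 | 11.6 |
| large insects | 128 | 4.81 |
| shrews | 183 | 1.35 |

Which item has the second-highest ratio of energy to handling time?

In descending order of E/h:
shrews: 183/1.35 = 136 kJ/min
large insects: 128/4.81 = 26.6 kJ/min
mice: 111/5.12 = 21.7 kJ/min
voles: 101/11.6 = 8.71 kJ/min

large insects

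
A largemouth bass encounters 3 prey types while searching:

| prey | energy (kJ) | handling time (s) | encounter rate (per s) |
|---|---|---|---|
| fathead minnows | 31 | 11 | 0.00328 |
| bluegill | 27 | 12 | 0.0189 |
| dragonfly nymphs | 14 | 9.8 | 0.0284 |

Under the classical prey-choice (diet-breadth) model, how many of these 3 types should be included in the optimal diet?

3

E/h in descending order: fathead minnows 2.82, bluegill 2.25, dragonfly nymphs 1.43 kJ/s. The optimal diet is the largest prefix of this list for which every included type satisfies E_i/h_i > R on the types above it.
Rate on top 1: 0.09814. bluegill: 2.25 > 0.09814 → include.
Rate on top 2: 0.4846. dragonfly nymphs: 1.43 > 0.4846 → include.
Optimal diet: fathead minnows, bluegill, dragonfly nymphs — 3 of 3 types.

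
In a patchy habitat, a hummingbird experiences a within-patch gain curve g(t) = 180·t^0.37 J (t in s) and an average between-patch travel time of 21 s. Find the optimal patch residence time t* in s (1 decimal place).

By the marginal value theorem, leave when the instantaneous gain rate g'(t) equals the habitat-wide average g(t)/(T + t).
g'(t) = 0.37·180·t^-0.63. Setting 0.37·180·t^-0.63 = 180·t^0.37/(21+t) gives 0.37(21+t) = t, so 0.63·t = 0.37×21.
t* = 0.37×21/0.63 = 12.33 s.

12.3 s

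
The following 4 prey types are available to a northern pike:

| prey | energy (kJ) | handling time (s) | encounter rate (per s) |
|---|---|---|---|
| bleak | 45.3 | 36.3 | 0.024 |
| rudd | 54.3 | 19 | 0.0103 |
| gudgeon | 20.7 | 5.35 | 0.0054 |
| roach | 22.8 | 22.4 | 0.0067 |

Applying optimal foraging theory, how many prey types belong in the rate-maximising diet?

Profitabilities (E/h, kJ/s): gudgeon 3.87, rudd 2.86, bleak 1.25, roach 1.02. Add prey in this order while the next type's profitability exceeds the intake rate on those already taken.
Rate on top 1: 0.1086. rudd: 2.86 > 0.1086 → include.
Rate on top 2: 0.548. bleak: 1.25 > 0.548 → include.
Rate on top 3: 0.839. roach: 1.02 > 0.839 → include.
Optimal diet: gudgeon, rudd, bleak, roach — 4 of 4 types.

4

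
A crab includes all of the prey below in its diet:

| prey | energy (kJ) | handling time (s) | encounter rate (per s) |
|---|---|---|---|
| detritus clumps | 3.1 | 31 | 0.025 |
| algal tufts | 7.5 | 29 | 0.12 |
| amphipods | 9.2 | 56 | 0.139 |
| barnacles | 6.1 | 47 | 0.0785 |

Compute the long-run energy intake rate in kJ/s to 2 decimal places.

Energy encountered per unit search time: 0.025×3.1 + 0.12×7.5 + 0.139×9.2 + 0.0785×6.1 = 2.735 kJ/s.
Handling time per unit search time: 0.025×31 + 0.12×29 + 0.139×56 + 0.0785×47 = 15.73.
Rate = 2.735/(1 + 15.73) = 0.1635 kJ/s.

0.16 kJ/s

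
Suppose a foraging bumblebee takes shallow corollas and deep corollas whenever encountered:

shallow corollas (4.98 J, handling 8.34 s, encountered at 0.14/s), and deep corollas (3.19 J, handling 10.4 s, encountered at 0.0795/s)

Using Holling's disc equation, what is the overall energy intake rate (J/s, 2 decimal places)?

R = Σλ_iE_i / (1 + Σλ_ih_i)
Numerator: 0.14×4.98 + 0.0795×3.19 = 0.9508
Denominator: 1 + 0.14×8.34 + 0.0795×10.4 = 2.994
R = 0.9508/2.994 = 0.3175 J/s

0.32 J/s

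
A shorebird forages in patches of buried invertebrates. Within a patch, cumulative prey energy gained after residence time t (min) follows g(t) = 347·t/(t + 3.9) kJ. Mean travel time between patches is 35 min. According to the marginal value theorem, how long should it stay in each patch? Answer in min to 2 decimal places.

11.68 min

Maximise g(t)/(T+t): set derivative to zero → g'(t)(T+t) = g(t).
g'(t) = 347·3.9/(t + 3.9)². Setting 347·3.9/(t+3.9)² = 347t/[(t+3.9)(35+t)] gives 3.9(35+t) = t(t+3.9), so t² = 3.9×35 = 136.5.
t* = √136.5 = 11.68 min.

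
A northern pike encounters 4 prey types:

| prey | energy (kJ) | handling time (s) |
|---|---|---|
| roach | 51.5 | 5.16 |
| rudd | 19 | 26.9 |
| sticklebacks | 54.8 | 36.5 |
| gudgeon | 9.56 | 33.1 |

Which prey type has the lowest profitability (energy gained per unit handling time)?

Profitability E/h (kJ/s): roach = 51.5/5.16 = 9.98, rudd = 19/26.9 = 0.706, sticklebacks = 54.8/36.5 = 1.5, gudgeon = 9.56/33.1 = 0.289.
Ranked: roach > sticklebacks > rudd > gudgeon.

gudgeon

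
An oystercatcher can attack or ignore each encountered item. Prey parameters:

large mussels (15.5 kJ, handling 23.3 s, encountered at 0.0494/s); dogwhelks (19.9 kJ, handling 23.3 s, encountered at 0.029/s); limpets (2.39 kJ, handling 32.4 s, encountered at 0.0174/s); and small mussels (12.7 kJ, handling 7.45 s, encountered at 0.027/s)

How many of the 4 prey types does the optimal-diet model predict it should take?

Profitabilities (E/h, kJ/s): small mussels 1.7, dogwhelks 0.854, large mussels 0.665, limpets 0.0738. Add prey in this order while the next type's profitability exceeds the intake rate on those already taken.
Rate on top 1: 0.2855. dogwhelks: 0.854 > 0.2855 → include.
Rate on top 2: 0.4902. large mussels: 0.665 > 0.4902 → include.
Rate on top 3: 0.5567. limpets: 0.0738 < 0.5567 → exclude; stop.
Optimal diet: small mussels, dogwhelks, large mussels — 3 of 4 types.

3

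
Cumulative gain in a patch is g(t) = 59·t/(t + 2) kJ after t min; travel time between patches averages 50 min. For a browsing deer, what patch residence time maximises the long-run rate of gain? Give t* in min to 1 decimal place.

10.0 min

Optimal t* satisfies g'(t*) = g(t*)/(T + t*).
g'(t) = 59·2/(t + 2)². Setting 59·2/(t+2)² = 59t/[(t+2)(50+t)] gives 2(50+t) = t(t+2), so t² = 2×50 = 100.
t* = √100 = 10 min.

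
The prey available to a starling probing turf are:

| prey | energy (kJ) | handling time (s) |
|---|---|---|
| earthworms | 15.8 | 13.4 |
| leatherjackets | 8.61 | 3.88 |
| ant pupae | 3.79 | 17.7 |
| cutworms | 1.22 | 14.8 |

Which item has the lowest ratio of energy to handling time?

In descending order of E/h:
leatherjackets: 8.61/3.88 = 2.22 kJ/s
earthworms: 15.8/13.4 = 1.18 kJ/s
ant pupae: 3.79/17.7 = 0.214 kJ/s
cutworms: 1.22/14.8 = 0.0824 kJ/s

cutworms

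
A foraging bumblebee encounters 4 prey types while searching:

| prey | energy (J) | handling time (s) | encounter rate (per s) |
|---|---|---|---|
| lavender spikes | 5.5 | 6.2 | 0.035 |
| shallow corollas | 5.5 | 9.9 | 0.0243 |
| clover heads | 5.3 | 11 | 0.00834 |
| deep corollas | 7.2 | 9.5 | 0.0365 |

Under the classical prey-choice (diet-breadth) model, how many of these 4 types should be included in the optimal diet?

Profitabilities (E/h, J/s): lavender spikes 0.887, deep corollas 0.758, shallow corollas 0.556, clover heads 0.482. Add prey in this order while the next type's profitability exceeds the intake rate on those already taken.
Rate on top 1: 0.1582. deep corollas: 0.758 > 0.1582 → include.
Rate on top 2: 0.2912. shallow corollas: 0.556 > 0.2912 → include.
Rate on top 3: 0.3264. clover heads: 0.482 > 0.3264 → include.
Optimal diet: lavender spikes, deep corollas, shallow corollas, clover heads — 4 of 4 types.

4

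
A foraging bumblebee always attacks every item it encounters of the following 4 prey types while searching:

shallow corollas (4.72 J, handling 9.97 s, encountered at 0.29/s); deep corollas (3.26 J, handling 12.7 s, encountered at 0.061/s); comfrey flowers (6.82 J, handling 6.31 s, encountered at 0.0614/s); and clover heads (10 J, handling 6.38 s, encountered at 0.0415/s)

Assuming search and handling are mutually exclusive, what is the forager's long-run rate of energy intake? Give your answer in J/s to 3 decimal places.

0.452 J/s

R = Σλ_iE_i / (1 + Σλ_ih_i)
Numerator: 0.29×4.72 + 0.061×3.26 + 0.0614×6.82 + 0.0415×10 = 2.401
Denominator: 1 + 0.29×9.97 + 0.061×12.7 + 0.0614×6.31 + 0.0415×6.38 = 5.318
R = 2.401/5.318 = 0.4515 J/s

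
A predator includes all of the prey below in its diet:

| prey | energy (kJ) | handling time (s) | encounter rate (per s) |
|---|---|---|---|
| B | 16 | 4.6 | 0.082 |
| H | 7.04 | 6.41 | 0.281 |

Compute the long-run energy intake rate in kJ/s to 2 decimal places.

R = Σλ_iE_i / (1 + Σλ_ih_i)
Numerator: 0.082×16 + 0.281×7.04 = 3.29
Denominator: 1 + 0.082×4.6 + 0.281×6.41 = 3.178
R = 3.29/3.178 = 1.035 kJ/s

1.04 kJ/s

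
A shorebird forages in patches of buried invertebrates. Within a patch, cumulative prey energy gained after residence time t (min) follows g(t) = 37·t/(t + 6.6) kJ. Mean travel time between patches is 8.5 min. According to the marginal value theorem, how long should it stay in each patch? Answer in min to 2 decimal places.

7.49 min

Maximise g(t)/(T+t): set derivative to zero → g'(t)(T+t) = g(t).
g'(t) = 37·6.6/(t + 6.6)². Setting 37·6.6/(t+6.6)² = 37t/[(t+6.6)(8.5+t)] gives 6.6(8.5+t) = t(t+6.6), so t² = 6.6×8.5 = 56.1.
t* = √56.1 = 7.49 min.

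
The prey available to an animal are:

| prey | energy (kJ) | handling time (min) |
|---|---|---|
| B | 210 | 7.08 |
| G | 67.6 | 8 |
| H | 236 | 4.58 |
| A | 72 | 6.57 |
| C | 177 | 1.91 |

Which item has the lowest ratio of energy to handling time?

G

Profitability E/h (kJ/min): B = 210/7.08 = 29.7, G = 67.6/8 = 8.45, H = 236/4.58 = 51.5, A = 72/6.57 = 11, C = 177/1.91 = 92.7.
Ranked: C > H > B > A > G.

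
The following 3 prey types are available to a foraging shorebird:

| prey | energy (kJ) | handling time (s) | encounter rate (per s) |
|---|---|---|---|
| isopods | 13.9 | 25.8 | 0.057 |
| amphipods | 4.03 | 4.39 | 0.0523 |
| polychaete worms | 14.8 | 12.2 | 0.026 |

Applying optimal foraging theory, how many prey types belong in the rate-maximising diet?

Profitabilities (E/h, kJ/s): polychaete worms 1.21, amphipods 0.918, isopods 0.539. Add prey in this order while the next type's profitability exceeds the intake rate on those already taken.
Rate on top 1: 0.2921. amphipods: 0.918 > 0.2921 → include.
Rate on top 2: 0.385. isopods: 0.539 > 0.385 → include.
Optimal diet: polychaete worms, amphipods, isopods — 3 of 3 types.

3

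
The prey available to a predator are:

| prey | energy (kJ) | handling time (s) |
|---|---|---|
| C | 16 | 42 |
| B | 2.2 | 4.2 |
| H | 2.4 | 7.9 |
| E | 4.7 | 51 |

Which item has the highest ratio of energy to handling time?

B

Profitability E/h (kJ/s): C = 16/42 = 0.381, B = 2.2/4.2 = 0.524, H = 2.4/7.9 = 0.304, E = 4.7/51 = 0.0922.
Ranked: B > C > H > E.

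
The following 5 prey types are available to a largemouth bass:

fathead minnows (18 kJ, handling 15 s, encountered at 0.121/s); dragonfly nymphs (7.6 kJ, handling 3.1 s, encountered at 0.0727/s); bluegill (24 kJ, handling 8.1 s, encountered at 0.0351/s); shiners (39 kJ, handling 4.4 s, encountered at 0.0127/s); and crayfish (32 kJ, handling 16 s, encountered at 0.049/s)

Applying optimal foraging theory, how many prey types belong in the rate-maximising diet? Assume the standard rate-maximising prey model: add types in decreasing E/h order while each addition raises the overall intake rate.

4

Rank by E/h (kJ/s): shiners 8.86, bluegill 2.96, dragonfly nymphs 2.45, crayfish 2, fathead minnows 1.2. Include each in turn until the next type's E/h falls below the running intake rate.
Rate on top 1: 0.4691. bluegill: 2.96 > 0.4691 → include.
Rate on top 2: 0.9981. dragonfly nymphs: 2.45 > 0.9981 → include.
Rate on top 3: 1.207. crayfish: 2 > 1.207 → include.
Rate on top 4: 1.472. fathead minnows: 1.2 < 1.472 → exclude; stop.
Optimal diet: shiners, bluegill, dragonfly nymphs, crayfish — 4 of 5 types.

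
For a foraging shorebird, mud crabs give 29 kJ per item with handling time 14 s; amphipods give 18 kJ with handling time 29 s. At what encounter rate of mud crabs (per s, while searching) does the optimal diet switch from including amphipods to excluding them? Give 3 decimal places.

Drop amphipods once their profitability E₂/h₂ falls below the rate achievable on mud crabs alone: E₂/h₂ = λE₁/(1 + λh₁).
Solve for λ: λE₁h₂ = E₂(1 + λh₁) → λ(E₁h₂ − E₂h₁) = E₂ → λ = E₂/(E₁h₂ − E₂h₁).
λ = 18/(29×29 − 18×14) = 18/589 = 0.03056 per s.

0.031 per s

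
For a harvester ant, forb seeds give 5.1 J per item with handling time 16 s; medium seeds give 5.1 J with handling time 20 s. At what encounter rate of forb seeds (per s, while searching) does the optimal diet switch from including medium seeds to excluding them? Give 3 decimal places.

0.250 per s

At the threshold, the rate on forb seeds alone equals the profitability of medium seeds: λ·5.1/(1 + λ·16) = 5.1/20 = 0.255.
Rearranging, λ(5.1 − 0.255×16) = 0.255, so λ = 0.255/1.02 = 0.25 per s.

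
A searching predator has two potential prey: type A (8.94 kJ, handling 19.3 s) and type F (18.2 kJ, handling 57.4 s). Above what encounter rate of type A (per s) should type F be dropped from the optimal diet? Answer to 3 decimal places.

0.112 per s

The zero-one rule: include type F iff E₂/h₂ > λE₁/(1+λh₁). Equality gives the switch point.
λE₁h₂ = E₂ + λE₂h₁ ⇒ λ = E₂/(E₁h₂ − E₂h₁) = 18.2/(513.2 − 351.3) = 0.1124 per s.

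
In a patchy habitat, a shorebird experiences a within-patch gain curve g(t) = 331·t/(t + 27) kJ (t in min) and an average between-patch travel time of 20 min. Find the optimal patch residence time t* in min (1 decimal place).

23.2 min

By the marginal value theorem, leave when the instantaneous gain rate g'(t) equals the habitat-wide average g(t)/(T + t).
g'(t) = 331·27/(t + 27)². Setting 331·27/(t+27)² = 331t/[(t+27)(20+t)] gives 27(20+t) = t(t+27), so t² = 27×20 = 540.
t* = √540 = 23.24 min.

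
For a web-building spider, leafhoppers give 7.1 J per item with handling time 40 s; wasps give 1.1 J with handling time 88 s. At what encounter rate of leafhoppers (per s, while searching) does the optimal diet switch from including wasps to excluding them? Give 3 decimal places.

0.002 per s

At the threshold, the rate on leafhoppers alone equals the profitability of wasps: λ·7.1/(1 + λ·40) = 1.1/88 = 0.0125.
Rearranging, λ(7.1 − 0.0125×40) = 0.0125, so λ = 0.0125/6.6 = 0.001894 per s.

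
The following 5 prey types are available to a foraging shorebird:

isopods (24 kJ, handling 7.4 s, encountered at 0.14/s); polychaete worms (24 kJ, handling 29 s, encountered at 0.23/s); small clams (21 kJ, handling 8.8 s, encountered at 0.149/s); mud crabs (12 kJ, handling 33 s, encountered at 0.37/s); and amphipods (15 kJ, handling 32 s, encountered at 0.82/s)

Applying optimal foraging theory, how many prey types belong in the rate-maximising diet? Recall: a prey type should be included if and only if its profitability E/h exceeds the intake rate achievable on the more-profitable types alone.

2

E/h in descending order: isopods 3.24, small clams 2.39, polychaete worms 0.828, amphipods 0.469, mud crabs 0.364 kJ/s. The optimal diet is the largest prefix of this list for which every included type satisfies E_i/h_i > R on the types above it.
Rate on top 1: 1.65. small clams: 2.39 > 1.65 → include.
Rate on top 2: 1.939. polychaete worms: 0.828 < 1.939 → exclude; stop.
Optimal diet: isopods, small clams — 2 of 5 types.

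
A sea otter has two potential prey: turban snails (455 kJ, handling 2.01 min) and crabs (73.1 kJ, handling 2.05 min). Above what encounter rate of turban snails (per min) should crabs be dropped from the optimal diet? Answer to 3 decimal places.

0.093 per min

The zero-one rule: include crabs iff E₂/h₂ > λE₁/(1+λh₁). Equality gives the switch point.
λE₁h₂ = E₂ + λE₂h₁ ⇒ λ = E₂/(E₁h₂ − E₂h₁) = 73.1/(932.7 − 146.9) = 0.09302 per min.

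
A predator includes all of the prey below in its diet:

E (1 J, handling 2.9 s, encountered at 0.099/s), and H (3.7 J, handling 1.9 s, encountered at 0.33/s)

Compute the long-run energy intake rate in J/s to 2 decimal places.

0.69 J/s

Energy encountered per unit search time: 0.099×1 + 0.33×3.7 = 1.32 J/s.
Handling time per unit search time: 0.099×2.9 + 0.33×1.9 = 0.9141.
Rate = 1.32/(1 + 0.9141) = 0.6896 J/s.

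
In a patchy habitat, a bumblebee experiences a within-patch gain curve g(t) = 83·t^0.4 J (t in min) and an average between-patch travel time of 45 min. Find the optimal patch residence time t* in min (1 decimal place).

30.0 min

By the marginal value theorem, leave when the instantaneous gain rate g'(t) equals the habitat-wide average g(t)/(T + t).
g'(t) = 0.4·83·t^-0.6. Setting 0.4·83·t^-0.6 = 83·t^0.4/(45+t) gives 0.4(45+t) = t, so 0.60·t = 0.4×45.
t* = 0.4×45/0.60 = 30 min.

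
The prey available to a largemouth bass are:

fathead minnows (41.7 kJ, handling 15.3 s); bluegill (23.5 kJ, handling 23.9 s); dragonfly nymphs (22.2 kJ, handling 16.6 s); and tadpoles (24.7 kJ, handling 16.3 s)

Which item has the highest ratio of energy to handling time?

fathead minnows

In descending order of E/h:
fathead minnows: 41.7/15.3 = 2.73 kJ/s
tadpoles: 24.7/16.3 = 1.52 kJ/s
dragonfly nymphs: 22.2/16.6 = 1.34 kJ/s
bluegill: 23.5/23.9 = 0.983 kJ/s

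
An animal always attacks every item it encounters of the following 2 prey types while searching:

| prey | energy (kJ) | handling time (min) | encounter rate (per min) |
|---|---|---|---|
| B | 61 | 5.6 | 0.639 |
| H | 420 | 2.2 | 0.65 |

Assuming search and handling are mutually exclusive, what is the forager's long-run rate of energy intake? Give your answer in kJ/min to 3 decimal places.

51.924 kJ/min

R = Σλ_iE_i / (1 + Σλ_ih_i)
Numerator: 0.639×61 + 0.65×420 = 312
Denominator: 1 + 0.639×5.6 + 0.65×2.2 = 6.008
R = 312/6.008 = 51.92 kJ/min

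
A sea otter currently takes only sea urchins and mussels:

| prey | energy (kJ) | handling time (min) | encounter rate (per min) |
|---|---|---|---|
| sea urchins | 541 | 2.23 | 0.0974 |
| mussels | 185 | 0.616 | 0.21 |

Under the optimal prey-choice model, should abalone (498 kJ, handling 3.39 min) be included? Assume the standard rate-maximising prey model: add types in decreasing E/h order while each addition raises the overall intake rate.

On sea urchins and mussels alone, R = ΣλE/(1+Σλh) = 91.54/1.347 = 67.98 kJ/min.
abalone: E/h = 498/3.39 = 146.9 kJ/min.
146.9 > 67.98, so adding abalone raises the average — include it.

Yes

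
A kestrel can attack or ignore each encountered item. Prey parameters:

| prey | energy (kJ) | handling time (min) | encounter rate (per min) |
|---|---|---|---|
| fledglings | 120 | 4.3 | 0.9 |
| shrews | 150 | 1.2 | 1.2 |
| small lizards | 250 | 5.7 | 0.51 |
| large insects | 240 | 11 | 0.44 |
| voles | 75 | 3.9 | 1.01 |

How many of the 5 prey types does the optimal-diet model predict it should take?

Profitabilities (E/h, kJ/min): shrews 125, small lizards 43.9, fledglings 27.9, large insects 21.8, voles 19.2. Add prey in this order while the next type's profitability exceeds the intake rate on those already taken.
Rate on top 1: 73.77. small lizards: 43.9 < 73.77 → exclude; stop.
Optimal diet: shrews — 1 of 5 types.

1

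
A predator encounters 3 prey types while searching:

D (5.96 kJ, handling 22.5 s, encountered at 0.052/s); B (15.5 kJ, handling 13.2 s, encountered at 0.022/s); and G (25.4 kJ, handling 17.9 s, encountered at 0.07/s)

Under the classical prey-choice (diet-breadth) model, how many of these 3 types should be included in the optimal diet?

E/h in descending order: G 1.42, B 1.17, D 0.265 kJ/s. The optimal diet is the largest prefix of this list for which every included type satisfies E_i/h_i > R on the types above it.
Rate on top 1: 0.7892. B: 1.17 > 0.7892 → include.
Rate on top 2: 0.8331. D: 0.265 < 0.8331 → exclude; stop.
Optimal diet: G, B — 2 of 3 types.

2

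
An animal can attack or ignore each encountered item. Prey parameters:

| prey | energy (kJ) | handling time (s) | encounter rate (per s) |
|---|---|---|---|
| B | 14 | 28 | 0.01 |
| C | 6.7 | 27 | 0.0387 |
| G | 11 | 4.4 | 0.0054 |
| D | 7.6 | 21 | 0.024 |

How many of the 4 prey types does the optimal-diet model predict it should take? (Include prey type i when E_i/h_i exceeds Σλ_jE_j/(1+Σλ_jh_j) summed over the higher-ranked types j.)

4

E/h in descending order: G 2.5, B 0.5, D 0.362, C 0.248 kJ/s. The optimal diet is the largest prefix of this list for which every included type satisfies E_i/h_i > R on the types above it.
Rate on top 1: 0.05802. B: 0.5 > 0.05802 → include.
Rate on top 2: 0.1529. D: 0.362 > 0.1529 → include.
Rate on top 3: 0.2112. C: 0.248 > 0.2112 → include.
Optimal diet: G, B, D, C — 4 of 4 types.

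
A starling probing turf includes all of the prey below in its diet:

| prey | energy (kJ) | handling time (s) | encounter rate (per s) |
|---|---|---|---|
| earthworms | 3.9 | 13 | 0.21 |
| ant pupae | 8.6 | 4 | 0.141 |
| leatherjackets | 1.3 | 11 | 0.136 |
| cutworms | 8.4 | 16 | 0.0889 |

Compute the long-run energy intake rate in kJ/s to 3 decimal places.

0.410 kJ/s

R = Σλ_iE_i / (1 + Σλ_ih_i)
Numerator: 0.21×3.9 + 0.141×8.6 + 0.136×1.3 + 0.0889×8.4 = 2.955
Denominator: 1 + 0.21×13 + 0.141×4 + 0.136×11 + 0.0889×16 = 7.212
R = 2.955/7.212 = 0.4097 kJ/s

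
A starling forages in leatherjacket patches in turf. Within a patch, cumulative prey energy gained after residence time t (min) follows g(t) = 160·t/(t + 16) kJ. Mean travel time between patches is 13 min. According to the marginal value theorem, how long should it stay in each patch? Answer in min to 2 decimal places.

14.42 min

Optimal t* satisfies g'(t*) = g(t*)/(T + t*).
g'(t) = 160·16/(t + 16)². Setting 160·16/(t+16)² = 160t/[(t+16)(13+t)] gives 16(13+t) = t(t+16), so t² = 16×13 = 208.
t* = √208 = 14.42 min.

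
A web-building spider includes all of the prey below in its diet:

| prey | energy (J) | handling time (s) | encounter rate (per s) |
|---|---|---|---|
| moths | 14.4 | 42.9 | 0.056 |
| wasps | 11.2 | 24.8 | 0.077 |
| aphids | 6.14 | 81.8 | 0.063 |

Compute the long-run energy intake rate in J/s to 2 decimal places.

0.20 J/s

Energy encountered per unit search time: 0.056×14.4 + 0.077×11.2 + 0.063×6.14 = 2.056 J/s.
Handling time per unit search time: 0.056×42.9 + 0.077×24.8 + 0.063×81.8 = 9.465.
Rate = 2.056/(1 + 9.465) = 0.1964 J/s.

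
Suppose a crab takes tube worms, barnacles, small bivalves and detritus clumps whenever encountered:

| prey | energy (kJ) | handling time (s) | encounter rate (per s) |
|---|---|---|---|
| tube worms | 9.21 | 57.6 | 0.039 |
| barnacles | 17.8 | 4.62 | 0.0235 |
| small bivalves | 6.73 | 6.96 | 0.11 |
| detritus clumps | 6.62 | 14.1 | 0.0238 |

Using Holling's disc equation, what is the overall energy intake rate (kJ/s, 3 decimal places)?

R = (0.039×9.21 + 0.0235×17.8 + 0.11×6.73 + 0.0238×6.62) / (1 + 0.039×57.6 + 0.0235×4.62 + 0.11×6.96 + 0.0238×14.1) = 1.675/4.456 = 0.376 kJ/s.

0.376 kJ/s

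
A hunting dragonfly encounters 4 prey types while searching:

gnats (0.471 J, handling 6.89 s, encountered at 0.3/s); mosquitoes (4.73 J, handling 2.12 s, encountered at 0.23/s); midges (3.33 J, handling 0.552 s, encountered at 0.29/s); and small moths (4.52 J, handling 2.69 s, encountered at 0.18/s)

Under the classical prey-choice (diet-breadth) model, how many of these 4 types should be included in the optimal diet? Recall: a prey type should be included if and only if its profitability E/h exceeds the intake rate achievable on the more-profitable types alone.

Profitabilities (E/h, J/s): midges 6.03, mosquitoes 2.23, small moths 1.68, gnats 0.0684. Add prey in this order while the next type's profitability exceeds the intake rate on those already taken.
Rate on top 1: 0.8324. mosquitoes: 2.23 > 0.8324 → include.
Rate on top 2: 1.246. small moths: 1.68 > 1.246 → include.
Rate on top 3: 1.345. gnats: 0.0684 < 1.345 → exclude; stop.
Optimal diet: midges, mosquitoes, small moths — 3 of 4 types.

3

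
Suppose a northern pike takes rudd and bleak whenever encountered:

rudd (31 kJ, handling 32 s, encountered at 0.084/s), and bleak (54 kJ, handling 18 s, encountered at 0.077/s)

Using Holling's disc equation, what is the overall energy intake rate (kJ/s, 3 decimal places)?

1.333 kJ/s

Energy encountered per unit search time: 0.084×31 + 0.077×54 = 6.762 kJ/s.
Handling time per unit search time: 0.084×32 + 0.077×18 = 4.074.
Rate = 6.762/(1 + 4.074) = 1.333 kJ/s.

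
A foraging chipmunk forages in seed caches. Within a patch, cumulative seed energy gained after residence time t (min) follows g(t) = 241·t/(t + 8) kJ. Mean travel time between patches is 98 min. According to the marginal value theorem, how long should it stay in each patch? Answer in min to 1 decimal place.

28.0 min

Maximise g(t)/(T+t): set derivative to zero → g'(t)(T+t) = g(t).
g'(t) = 241·8/(t + 8)². Setting 241·8/(t+8)² = 241t/[(t+8)(98+t)] gives 8(98+t) = t(t+8), so t² = 8×98 = 784.
t* = √784 = 28 min.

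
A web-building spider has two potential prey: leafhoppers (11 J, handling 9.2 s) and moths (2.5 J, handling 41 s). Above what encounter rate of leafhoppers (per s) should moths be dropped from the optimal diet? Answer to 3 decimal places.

0.006 per s

The zero-one rule: include moths iff E₂/h₂ > λE₁/(1+λh₁). Equality gives the switch point.
λE₁h₂ = E₂ + λE₂h₁ ⇒ λ = E₂/(E₁h₂ − E₂h₁) = 2.5/(451 − 23) = 0.005841 per s.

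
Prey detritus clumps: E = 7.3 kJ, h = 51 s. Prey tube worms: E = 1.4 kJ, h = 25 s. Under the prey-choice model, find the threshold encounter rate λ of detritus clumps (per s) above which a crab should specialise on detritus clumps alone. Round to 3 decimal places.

0.013 per s

At the threshold, the rate on detritus clumps alone equals the profitability of tube worms: λ·7.3/(1 + λ·51) = 1.4/25 = 0.056.
Rearranging, λ(7.3 − 0.056×51) = 0.056, so λ = 0.056/4.444 = 0.0126 per s.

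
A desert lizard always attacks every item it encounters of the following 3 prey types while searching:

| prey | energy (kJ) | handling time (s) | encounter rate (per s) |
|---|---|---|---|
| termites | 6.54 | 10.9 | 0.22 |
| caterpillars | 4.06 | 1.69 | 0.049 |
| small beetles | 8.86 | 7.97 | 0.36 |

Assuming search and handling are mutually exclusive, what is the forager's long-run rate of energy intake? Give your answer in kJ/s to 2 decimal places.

0.76 kJ/s

Energy encountered per unit search time: 0.22×6.54 + 0.049×4.06 + 0.36×8.86 = 4.827 kJ/s.
Handling time per unit search time: 0.22×10.9 + 0.049×1.69 + 0.36×7.97 = 5.35.
Rate = 4.827/(1 + 5.35) = 0.7602 kJ/s.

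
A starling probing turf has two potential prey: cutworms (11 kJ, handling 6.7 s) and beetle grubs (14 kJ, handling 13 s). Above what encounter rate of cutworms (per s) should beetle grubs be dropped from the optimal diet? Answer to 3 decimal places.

0.285 per s

Drop beetle grubs once their profitability E₂/h₂ falls below the rate achievable on cutworms alone: E₂/h₂ = λE₁/(1 + λh₁).
Solve for λ: λE₁h₂ = E₂(1 + λh₁) → λ(E₁h₂ − E₂h₁) = E₂ → λ = E₂/(E₁h₂ − E₂h₁).
λ = 14/(11×13 − 14×6.7) = 14/49.2 = 0.2846 per s.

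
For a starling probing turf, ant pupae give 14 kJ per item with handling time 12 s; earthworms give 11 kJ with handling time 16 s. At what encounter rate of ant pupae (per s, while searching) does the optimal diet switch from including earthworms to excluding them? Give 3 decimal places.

0.120 per s

Drop earthworms once their profitability E₂/h₂ falls below the rate achievable on ant pupae alone: E₂/h₂ = λE₁/(1 + λh₁).
Solve for λ: λE₁h₂ = E₂(1 + λh₁) → λ(E₁h₂ − E₂h₁) = E₂ → λ = E₂/(E₁h₂ − E₂h₁).
λ = 11/(14×16 − 11×12) = 11/92 = 0.1196 per s.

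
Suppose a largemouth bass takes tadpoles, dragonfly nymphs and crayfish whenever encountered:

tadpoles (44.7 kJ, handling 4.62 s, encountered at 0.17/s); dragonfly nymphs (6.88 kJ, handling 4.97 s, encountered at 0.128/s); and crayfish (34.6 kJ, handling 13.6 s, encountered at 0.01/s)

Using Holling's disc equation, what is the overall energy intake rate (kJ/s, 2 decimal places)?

3.45 kJ/s

Energy encountered per unit search time: 0.17×44.7 + 0.128×6.88 + 0.01×34.6 = 8.826 kJ/s.
Handling time per unit search time: 0.17×4.62 + 0.128×4.97 + 0.01×13.6 = 1.558.
Rate = 8.826/(1 + 1.558) = 3.451 kJ/s.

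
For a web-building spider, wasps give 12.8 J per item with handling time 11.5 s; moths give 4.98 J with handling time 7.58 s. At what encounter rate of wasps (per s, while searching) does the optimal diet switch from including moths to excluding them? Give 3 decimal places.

The zero-one rule: include moths iff E₂/h₂ > λE₁/(1+λh₁). Equality gives the switch point.
λE₁h₂ = E₂ + λE₂h₁ ⇒ λ = E₂/(E₁h₂ − E₂h₁) = 4.98/(97.02 − 57.27) = 0.1253 per s.

0.125 per s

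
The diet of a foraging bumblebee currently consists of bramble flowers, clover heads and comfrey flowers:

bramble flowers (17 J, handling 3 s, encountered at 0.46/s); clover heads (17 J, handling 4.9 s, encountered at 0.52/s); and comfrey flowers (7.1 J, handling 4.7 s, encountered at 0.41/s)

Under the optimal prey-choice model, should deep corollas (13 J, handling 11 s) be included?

No

Current rate: (0.46×17 + 0.52×17 + 0.41×7.1)/(1 + 0.46×3 + 0.52×4.9 + 0.41×4.7) = 2.855 J/s.
Profitability of deep corollas: 13/11 = 1.182 J/s.
1.182 < 2.855, so adding deep corollas would lower the average — exclude it.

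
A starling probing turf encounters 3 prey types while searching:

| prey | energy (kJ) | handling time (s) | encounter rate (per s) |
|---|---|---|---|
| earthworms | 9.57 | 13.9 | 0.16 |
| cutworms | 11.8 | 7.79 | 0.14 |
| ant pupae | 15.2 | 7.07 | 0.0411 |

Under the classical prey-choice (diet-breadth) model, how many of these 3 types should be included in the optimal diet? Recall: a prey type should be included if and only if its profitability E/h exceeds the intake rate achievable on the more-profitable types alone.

Profitabilities (E/h, kJ/s): ant pupae 2.15, cutworms 1.51, earthworms 0.688. Add prey in this order while the next type's profitability exceeds the intake rate on those already taken.
Rate on top 1: 0.4841. cutworms: 1.51 > 0.4841 → include.
Rate on top 2: 0.9561. earthworms: 0.688 < 0.9561 → exclude; stop.
Optimal diet: ant pupae, cutworms — 2 of 3 types.

2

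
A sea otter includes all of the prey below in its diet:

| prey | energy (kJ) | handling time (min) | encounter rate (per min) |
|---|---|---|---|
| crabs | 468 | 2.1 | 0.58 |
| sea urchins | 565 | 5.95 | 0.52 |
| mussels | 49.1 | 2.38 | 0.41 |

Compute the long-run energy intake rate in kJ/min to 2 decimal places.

R = (0.58×468 + 0.52×565 + 0.41×49.1) / (1 + 0.58×2.1 + 0.52×5.95 + 0.41×2.38) = 585.4/6.288 = 93.1 kJ/min.

93.10 kJ/min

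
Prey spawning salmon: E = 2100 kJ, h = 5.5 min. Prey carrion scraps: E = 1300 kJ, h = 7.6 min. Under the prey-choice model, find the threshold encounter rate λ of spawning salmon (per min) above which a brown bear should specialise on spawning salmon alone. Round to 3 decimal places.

At the threshold, the rate on spawning salmon alone equals the profitability of carrion scraps: λ·2100/(1 + λ·5.5) = 1300/7.6 = 171.1.
Rearranging, λ(2100 − 171.1×5.5) = 171.1, so λ = 171.1/1159 = 0.1476 per min.

0.148 per min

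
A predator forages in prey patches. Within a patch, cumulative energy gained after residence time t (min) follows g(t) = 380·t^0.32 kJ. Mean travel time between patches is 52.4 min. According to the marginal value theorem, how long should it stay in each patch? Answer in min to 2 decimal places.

By the marginal value theorem, leave when the instantaneous gain rate g'(t) equals the habitat-wide average g(t)/(T + t).
g'(t) = 0.32·380·t^-0.68. Setting 0.32·380·t^-0.68 = 380·t^0.32/(52.4+t) gives 0.32(52.4+t) = t, so 0.68·t = 0.32×52.4.
t* = 0.32×52.4/0.68 = 24.66 min.

24.66 min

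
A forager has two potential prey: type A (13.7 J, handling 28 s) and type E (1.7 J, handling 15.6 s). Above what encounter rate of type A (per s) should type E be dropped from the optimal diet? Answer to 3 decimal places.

0.010 per s

Drop type E once their profitability E₂/h₂ falls below the rate achievable on type A alone: E₂/h₂ = λE₁/(1 + λh₁).
Solve for λ: λE₁h₂ = E₂(1 + λh₁) → λ(E₁h₂ − E₂h₁) = E₂ → λ = E₂/(E₁h₂ − E₂h₁).
λ = 1.7/(13.7×15.6 − 1.7×28) = 1.7/166.1 = 0.01023 per s.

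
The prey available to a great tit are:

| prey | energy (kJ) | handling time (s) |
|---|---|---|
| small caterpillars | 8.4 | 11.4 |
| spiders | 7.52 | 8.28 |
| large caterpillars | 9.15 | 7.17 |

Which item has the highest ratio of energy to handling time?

large caterpillars

In descending order of E/h:
large caterpillars: 9.15/7.17 = 1.28 kJ/s
spiders: 7.52/8.28 = 0.908 kJ/s
small caterpillars: 8.4/11.4 = 0.737 kJ/s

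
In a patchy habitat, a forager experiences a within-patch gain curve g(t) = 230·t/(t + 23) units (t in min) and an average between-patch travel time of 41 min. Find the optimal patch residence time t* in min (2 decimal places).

Maximise g(t)/(T+t): set derivative to zero → g'(t)(T+t) = g(t).
g'(t) = 230·23/(t + 23)². Setting 230·23/(t+23)² = 230t/[(t+23)(41+t)] gives 23(41+t) = t(t+23), so t² = 23×41 = 943.
t* = √943 = 30.71 min.

30.71 min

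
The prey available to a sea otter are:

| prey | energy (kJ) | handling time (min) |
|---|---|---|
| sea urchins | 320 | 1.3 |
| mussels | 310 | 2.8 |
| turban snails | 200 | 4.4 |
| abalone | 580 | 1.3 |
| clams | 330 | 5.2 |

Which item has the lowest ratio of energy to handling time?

In descending order of E/h:
abalone: 580/1.3 = 446 kJ/min
sea urchins: 320/1.3 = 246 kJ/min
mussels: 310/2.8 = 111 kJ/min
clams: 330/5.2 = 63.5 kJ/min
turban snails: 200/4.4 = 45.5 kJ/min

turban snails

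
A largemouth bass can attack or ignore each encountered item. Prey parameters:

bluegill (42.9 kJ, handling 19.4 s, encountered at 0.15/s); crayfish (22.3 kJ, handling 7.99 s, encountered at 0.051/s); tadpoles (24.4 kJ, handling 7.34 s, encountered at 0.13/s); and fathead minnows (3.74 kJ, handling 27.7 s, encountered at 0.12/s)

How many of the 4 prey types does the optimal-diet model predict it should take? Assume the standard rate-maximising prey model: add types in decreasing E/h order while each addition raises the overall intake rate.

3

E/h in descending order: tadpoles 3.32, crayfish 2.79, bluegill 2.21, fathead minnows 0.135 kJ/s. The optimal diet is the largest prefix of this list for which every included type satisfies E_i/h_i > R on the types above it.
Rate on top 1: 1.623. crayfish: 2.79 > 1.623 → include.
Rate on top 2: 1.825. bluegill: 2.21 > 1.825 → include.
Rate on top 3: 2.038. fathead minnows: 0.135 < 2.038 → exclude; stop.
Optimal diet: tadpoles, crayfish, bluegill — 3 of 4 types.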